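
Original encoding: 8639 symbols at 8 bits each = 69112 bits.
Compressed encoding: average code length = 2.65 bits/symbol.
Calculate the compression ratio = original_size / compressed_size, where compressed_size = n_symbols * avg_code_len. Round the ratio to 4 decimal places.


original_size = n_symbols * orig_bits = 8639 * 8 = 69112 bits
compressed_size = n_symbols * avg_code_len = 8639 * 2.65 = 22893.35 bits
ratio = original_size / compressed_size = 69112 / 22893.35 = 3.0189

Compression ratio = 3.0189


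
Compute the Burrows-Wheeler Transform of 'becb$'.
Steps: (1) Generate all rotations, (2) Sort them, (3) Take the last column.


Rotations (sorted):
  0: $becb -> last char: b
  1: b$bec -> last char: c
  2: becb$ -> last char: $
  3: cb$be -> last char: e
  4: ecb$b -> last char: b


BWT = bc$eb


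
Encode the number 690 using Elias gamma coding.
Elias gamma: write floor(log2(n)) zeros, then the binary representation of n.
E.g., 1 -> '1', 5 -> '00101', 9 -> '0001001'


num_bits = floor(log2(690)) + 1 = 10
leading_zeros = num_bits - 1 = 9
binary(690) = 1010110010

Elias gamma(690) = '000000000' + '1010110010' = 0000000001010110010 (19 bits)


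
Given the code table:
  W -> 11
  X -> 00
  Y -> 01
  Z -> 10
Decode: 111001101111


Decoding:
11 -> W
10 -> Z
01 -> Y
10 -> Z
11 -> W
11 -> W


Result: WZYZWW


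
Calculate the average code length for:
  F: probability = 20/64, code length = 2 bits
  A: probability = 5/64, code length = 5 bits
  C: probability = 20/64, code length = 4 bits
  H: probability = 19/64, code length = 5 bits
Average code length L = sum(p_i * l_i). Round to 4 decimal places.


Weighted contributions p_i * l_i:
  F: (20/64) * 2 = 40/64
  A: (5/64) * 5 = 25/64
  C: (20/64) * 4 = 80/64
  H: (19/64) * 5 = 95/64
Sum = (40 + 25 + 80 + 95)/64 = 240/64

L = 240/64 = 3.7500 bits/symbol


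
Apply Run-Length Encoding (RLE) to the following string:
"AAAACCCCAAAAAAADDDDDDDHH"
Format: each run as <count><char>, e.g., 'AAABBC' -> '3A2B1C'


Scanning runs left to right:
  i=0: run of 'A' x 4 -> '4A'
  i=4: run of 'C' x 4 -> '4C'
  i=8: run of 'A' x 7 -> '7A'
  i=15: run of 'D' x 7 -> '7D'
  i=22: run of 'H' x 2 -> '2H'

RLE = 4A4C7A7D2H


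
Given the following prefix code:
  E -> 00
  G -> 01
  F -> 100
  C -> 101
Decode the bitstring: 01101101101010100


Decoding step by step:
Bits 01 -> G
Bits 101 -> C
Bits 101 -> C
Bits 101 -> C
Bits 01 -> G
Bits 01 -> G
Bits 00 -> E


Decoded message: GCCCGGE


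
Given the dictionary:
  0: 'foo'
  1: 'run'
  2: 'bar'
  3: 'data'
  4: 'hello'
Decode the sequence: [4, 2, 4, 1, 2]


Look up each index in the dictionary:
  4 -> 'hello'
  2 -> 'bar'
  4 -> 'hello'
  1 -> 'run'
  2 -> 'bar'

Decoded: "hello bar hello run bar"


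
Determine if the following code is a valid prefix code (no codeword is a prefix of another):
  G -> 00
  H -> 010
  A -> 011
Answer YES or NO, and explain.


Checking each pair (does one codeword prefix another?):
  G='00' vs H='010': no prefix
  G='00' vs A='011': no prefix
  H='010' vs G='00': no prefix
  H='010' vs A='011': no prefix
  A='011' vs G='00': no prefix
  A='011' vs H='010': no prefix
No violation found over all pairs.

YES -- this is a valid prefix code. No codeword is a prefix of any other codeword.


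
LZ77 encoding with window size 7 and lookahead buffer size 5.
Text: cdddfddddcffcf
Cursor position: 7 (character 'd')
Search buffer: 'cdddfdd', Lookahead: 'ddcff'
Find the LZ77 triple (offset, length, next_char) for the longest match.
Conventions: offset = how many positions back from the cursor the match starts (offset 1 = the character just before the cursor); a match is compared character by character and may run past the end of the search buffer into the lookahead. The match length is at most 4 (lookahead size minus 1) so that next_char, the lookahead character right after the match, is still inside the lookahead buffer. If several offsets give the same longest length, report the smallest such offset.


Try each offset into the search buffer:
  offset=1 (pos 6, char 'd'): match length 2
  offset=2 (pos 5, char 'd'): match length 2
  offset=3 (pos 4, char 'f'): match length 0
  offset=4 (pos 3, char 'd'): match length 1
  offset=5 (pos 2, char 'd'): match length 2
  offset=6 (pos 1, char 'd'): match length 2
  offset=7 (pos 0, char 'c'): match length 0
Longest match has length 2, found at offsets 1, 2, 5, 6; take the smallest, offset 1.
next_char = character at position 7 + 2 = 9 -> 'c'

Best match: offset=1, length=2 (matching 'dd' starting at position 6)
LZ77 triple: (1, 2, 'c')


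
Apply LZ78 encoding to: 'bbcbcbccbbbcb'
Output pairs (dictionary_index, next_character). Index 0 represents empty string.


LZ78 encoding steps:
Dictionary: {0: ''}
Step 1: w='' (idx 0), next='b' -> output (0, 'b'), add 'b' as idx 1
Step 2: w='b' (idx 1), next='c' -> output (1, 'c'), add 'bc' as idx 2
Step 3: w='bc' (idx 2), next='b' -> output (2, 'b'), add 'bcb' as idx 3
Step 4: w='' (idx 0), next='c' -> output (0, 'c'), add 'c' as idx 4
Step 5: w='c' (idx 4), next='b' -> output (4, 'b'), add 'cb' as idx 5
Step 6: w='b' (idx 1), next='b' -> output (1, 'b'), add 'bb' as idx 6
Step 7: w='cb' (idx 5), end of input -> output (5, '')


Encoded: [(0, 'b'), (1, 'c'), (2, 'b'), (0, 'c'), (4, 'b'), (1, 'b'), (5, '')]


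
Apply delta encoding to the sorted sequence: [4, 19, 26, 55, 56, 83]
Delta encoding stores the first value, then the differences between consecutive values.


First value: 4
Deltas:
  19 - 4 = 15
  26 - 19 = 7
  55 - 26 = 29
  56 - 55 = 1
  83 - 56 = 27


Delta encoded: [4, 15, 7, 29, 1, 27]


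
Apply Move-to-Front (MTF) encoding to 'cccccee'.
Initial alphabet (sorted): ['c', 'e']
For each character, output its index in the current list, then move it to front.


MTF encoding:
'c': index 0 in ['c', 'e'] -> ['c', 'e']
'c': index 0 in ['c', 'e'] -> ['c', 'e']
'c': index 0 in ['c', 'e'] -> ['c', 'e']
'c': index 0 in ['c', 'e'] -> ['c', 'e']
'c': index 0 in ['c', 'e'] -> ['c', 'e']
'e': index 1 in ['c', 'e'] -> ['e', 'c']
'e': index 0 in ['e', 'c'] -> ['e', 'c']


Output: [0, 0, 0, 0, 0, 1, 0]


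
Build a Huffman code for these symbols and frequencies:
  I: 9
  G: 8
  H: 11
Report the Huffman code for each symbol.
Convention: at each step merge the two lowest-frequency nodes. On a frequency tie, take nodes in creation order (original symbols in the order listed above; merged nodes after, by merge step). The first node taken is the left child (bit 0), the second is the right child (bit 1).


Huffman tree construction:
Step 1: Merge G(8) + I(9) = 17
Step 2: Merge H(11) + (G+I)(17) = 28
Read each symbol's code off the tree from the root (left child = 0, right child = 1).

Codes:
  I: 11 (length 2)
  G: 10 (length 2)
  H: 0 (length 1)
Average code length: 45/28 = 1.6071 bits/symbol


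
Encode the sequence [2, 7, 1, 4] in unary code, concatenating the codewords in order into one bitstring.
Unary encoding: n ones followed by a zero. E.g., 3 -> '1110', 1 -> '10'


Encode each number as n ones followed by a terminating 0:
  2 -> 110 (3 bits)
  7 -> 11111110 (8 bits)
  1 -> 10 (2 bits)
  4 -> 11110 (5 bits)
Total length = 3 + 8 + 2 + 5 = 18 bits.

Unary([2, 7, 1, 4]) = 110111111101011110 (18 bits)


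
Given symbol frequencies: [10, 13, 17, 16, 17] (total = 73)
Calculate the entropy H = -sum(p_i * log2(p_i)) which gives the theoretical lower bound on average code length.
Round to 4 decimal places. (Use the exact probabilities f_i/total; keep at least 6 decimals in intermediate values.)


Per-symbol terms -p_i * log2(p_i) with p_i = f_i/73:
  p = 10/73 = 0.136986: log2(p) = -2.867896, -p*log2(p) = 0.392863
  p = 13/73 = 0.178082: log2(p) = -2.489385, -p*log2(p) = 0.443315
  p = 17/73 = 0.232877: log2(p) = -2.102362, -p*log2(p) = 0.489591
  p = 16/73 = 0.219178: log2(p) = -2.189825, -p*log2(p) = 0.479962
  p = 17/73 = 0.232877: log2(p) = -2.102362, -p*log2(p) = 0.489591
H = 0.392863 + 0.443315 + 0.489591 + 0.479962 + 0.489591 = 2.295322

H = 2.2953 bits/symbol


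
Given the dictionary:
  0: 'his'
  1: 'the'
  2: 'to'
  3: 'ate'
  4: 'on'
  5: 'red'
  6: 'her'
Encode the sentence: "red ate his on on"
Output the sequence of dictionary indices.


Look up each word in the dictionary:
  'red' -> 5
  'ate' -> 3
  'his' -> 0
  'on' -> 4
  'on' -> 4

Encoded: [5, 3, 0, 4, 4]


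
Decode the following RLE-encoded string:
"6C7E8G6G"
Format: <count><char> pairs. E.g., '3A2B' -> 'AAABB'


Expanding each <count><char> pair:
  6C -> 'CCCCCC'
  7E -> 'EEEEEEE'
  8G -> 'GGGGGGGG'
  6G -> 'GGGGGG'

Decoded = CCCCCCEEEEEEEGGGGGGGGGGGGGG


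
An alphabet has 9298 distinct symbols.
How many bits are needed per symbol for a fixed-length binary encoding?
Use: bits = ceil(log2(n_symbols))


log2(9298) = 13.1827
Bracket: 2^13 = 8192 < 9298 <= 2^14 = 16384
So ceil(log2(9298)) = 14

bits = ceil(log2(9298)) = ceil(13.1827) = 14 bits


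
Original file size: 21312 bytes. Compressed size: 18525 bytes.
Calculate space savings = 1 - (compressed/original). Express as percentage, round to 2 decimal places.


ratio = compressed/original = 18525/21312 = 0.869229
savings = 1 - ratio = 1 - 0.869229 = 0.130771
as a percentage: 0.130771 * 100 = 13.08%

Space savings = 1 - 18525/21312 = 13.08%


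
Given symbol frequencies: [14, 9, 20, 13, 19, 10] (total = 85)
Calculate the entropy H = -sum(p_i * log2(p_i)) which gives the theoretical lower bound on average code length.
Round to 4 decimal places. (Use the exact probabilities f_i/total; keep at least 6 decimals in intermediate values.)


Per-symbol terms -p_i * log2(p_i) with p_i = f_i/85:
  p = 14/85 = 0.164706: log2(p) = -2.602036, -p*log2(p) = 0.428571
  p = 9/85 = 0.105882: log2(p) = -3.239466, -p*log2(p) = 0.343002
  p = 20/85 = 0.235294: log2(p) = -2.087463, -p*log2(p) = 0.491168
  p = 13/85 = 0.152941: log2(p) = -2.708951, -p*log2(p) = 0.414310
  p = 19/85 = 0.223529: log2(p) = -2.161463, -p*log2(p) = 0.483151
  p = 10/85 = 0.117647: log2(p) = -3.087463, -p*log2(p) = 0.363231
H = 0.428571 + 0.343002 + 0.491168 + 0.414310 + 0.483151 + 0.363231 = 2.523433

H = 2.5234 bits/symbol


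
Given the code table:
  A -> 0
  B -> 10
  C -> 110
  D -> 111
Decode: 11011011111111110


Decoding:
110 -> C
110 -> C
111 -> D
111 -> D
111 -> D
10 -> B


Result: CCDDDB


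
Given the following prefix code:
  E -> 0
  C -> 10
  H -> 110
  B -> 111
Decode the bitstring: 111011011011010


Decoding step by step:
Bits 111 -> B
Bits 0 -> E
Bits 110 -> H
Bits 110 -> H
Bits 110 -> H
Bits 10 -> C


Decoded message: BEHHHC


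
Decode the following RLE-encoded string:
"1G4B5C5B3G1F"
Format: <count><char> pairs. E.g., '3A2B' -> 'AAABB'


Expanding each <count><char> pair:
  1G -> 'G'
  4B -> 'BBBB'
  5C -> 'CCCCC'
  5B -> 'BBBBB'
  3G -> 'GGG'
  1F -> 'F'

Decoded = GBBBBCCCCCBBBBBGGGF


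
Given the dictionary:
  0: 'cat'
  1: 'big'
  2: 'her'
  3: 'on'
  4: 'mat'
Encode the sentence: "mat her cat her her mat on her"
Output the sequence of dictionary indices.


Look up each word in the dictionary:
  'mat' -> 4
  'her' -> 2
  'cat' -> 0
  'her' -> 2
  'her' -> 2
  'mat' -> 4
  'on' -> 3
  'her' -> 2

Encoded: [4, 2, 0, 2, 2, 4, 3, 2]


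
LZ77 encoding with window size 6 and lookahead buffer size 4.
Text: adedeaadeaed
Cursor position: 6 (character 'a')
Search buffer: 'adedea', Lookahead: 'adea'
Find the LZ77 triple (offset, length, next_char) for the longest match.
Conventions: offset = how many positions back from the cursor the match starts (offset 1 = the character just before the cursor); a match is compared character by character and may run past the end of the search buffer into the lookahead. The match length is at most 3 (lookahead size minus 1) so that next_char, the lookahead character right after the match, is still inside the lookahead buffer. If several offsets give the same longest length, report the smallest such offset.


Try each offset into the search buffer:
  offset=1 (pos 5, char 'a'): match length 1
  offset=2 (pos 4, char 'e'): match length 0
  offset=3 (pos 3, char 'd'): match length 0
  offset=4 (pos 2, char 'e'): match length 0
  offset=5 (pos 1, char 'd'): match length 0
  offset=6 (pos 0, char 'a'): match length 3
Longest match has length 3 at offset 6.
next_char = character at position 6 + 3 = 9 -> 'a'

Best match: offset=6, length=3 (matching 'ade' starting at position 0)
LZ77 triple: (6, 3, 'a')


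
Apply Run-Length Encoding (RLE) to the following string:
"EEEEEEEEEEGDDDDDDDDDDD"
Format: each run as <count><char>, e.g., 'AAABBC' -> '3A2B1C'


Scanning runs left to right:
  i=0: run of 'E' x 10 -> '10E'
  i=10: run of 'G' x 1 -> '1G'
  i=11: run of 'D' x 11 -> '11D'

RLE = 10E1G11D


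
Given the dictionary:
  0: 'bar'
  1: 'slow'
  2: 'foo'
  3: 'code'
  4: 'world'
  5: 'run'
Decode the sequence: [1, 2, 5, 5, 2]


Look up each index in the dictionary:
  1 -> 'slow'
  2 -> 'foo'
  5 -> 'run'
  5 -> 'run'
  2 -> 'foo'

Decoded: "slow foo run run foo"


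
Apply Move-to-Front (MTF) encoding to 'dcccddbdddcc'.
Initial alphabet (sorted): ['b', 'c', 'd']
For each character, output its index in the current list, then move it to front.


MTF encoding:
'd': index 2 in ['b', 'c', 'd'] -> ['d', 'b', 'c']
'c': index 2 in ['d', 'b', 'c'] -> ['c', 'd', 'b']
'c': index 0 in ['c', 'd', 'b'] -> ['c', 'd', 'b']
'c': index 0 in ['c', 'd', 'b'] -> ['c', 'd', 'b']
'd': index 1 in ['c', 'd', 'b'] -> ['d', 'c', 'b']
'd': index 0 in ['d', 'c', 'b'] -> ['d', 'c', 'b']
'b': index 2 in ['d', 'c', 'b'] -> ['b', 'd', 'c']
'd': index 1 in ['b', 'd', 'c'] -> ['d', 'b', 'c']
'd': index 0 in ['d', 'b', 'c'] -> ['d', 'b', 'c']
'd': index 0 in ['d', 'b', 'c'] -> ['d', 'b', 'c']
'c': index 2 in ['d', 'b', 'c'] -> ['c', 'd', 'b']
'c': index 0 in ['c', 'd', 'b'] -> ['c', 'd', 'b']


Output: [2, 2, 0, 0, 1, 0, 2, 1, 0, 0, 2, 0]


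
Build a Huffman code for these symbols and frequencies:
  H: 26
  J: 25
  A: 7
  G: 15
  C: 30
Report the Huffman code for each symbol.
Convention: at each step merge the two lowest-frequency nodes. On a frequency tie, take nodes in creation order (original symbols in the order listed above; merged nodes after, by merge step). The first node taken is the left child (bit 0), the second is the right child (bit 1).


Huffman tree construction:
Step 1: Merge A(7) + G(15) = 22
Step 2: Merge (A+G)(22) + J(25) = 47
Step 3: Merge H(26) + C(30) = 56
Step 4: Merge ((A+G)+J)(47) + (H+C)(56) = 103
Read each symbol's code off the tree from the root (left child = 0, right child = 1).

Codes:
  H: 10 (length 2)
  J: 01 (length 2)
  A: 000 (length 3)
  G: 001 (length 3)
  C: 11 (length 2)
Average code length: 228/103 = 2.2136 bits/symbol


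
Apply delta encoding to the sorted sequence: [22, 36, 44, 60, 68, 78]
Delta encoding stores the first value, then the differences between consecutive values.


First value: 22
Deltas:
  36 - 22 = 14
  44 - 36 = 8
  60 - 44 = 16
  68 - 60 = 8
  78 - 68 = 10


Delta encoded: [22, 14, 8, 16, 8, 10]


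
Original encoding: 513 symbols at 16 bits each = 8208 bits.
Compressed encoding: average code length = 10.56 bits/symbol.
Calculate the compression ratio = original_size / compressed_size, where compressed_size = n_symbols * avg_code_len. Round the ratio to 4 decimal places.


original_size = n_symbols * orig_bits = 513 * 16 = 8208 bits
compressed_size = n_symbols * avg_code_len = 513 * 10.56 = 5417.28 bits
ratio = original_size / compressed_size = 8208 / 5417.28 = 1.5152

Compression ratio = 1.5152


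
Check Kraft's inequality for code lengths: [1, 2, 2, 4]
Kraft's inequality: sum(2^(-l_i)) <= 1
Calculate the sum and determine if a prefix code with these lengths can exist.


Sum = 2^(-1) + 2^(-2) + 2^(-2) + 2^(-4)
    = 0.5 + 0.25 + 0.25 + 0.0625
    = 17/16 = 1.0625
Since 1.0625 > 1, Kraft's inequality is NOT satisfied.
A prefix code with these lengths CANNOT exist.

Kraft sum = 1.0625. Not satisfied.


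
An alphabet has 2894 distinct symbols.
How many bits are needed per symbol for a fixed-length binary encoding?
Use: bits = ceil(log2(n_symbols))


log2(2894) = 11.4988
Bracket: 2^11 = 2048 < 2894 <= 2^12 = 4096
So ceil(log2(2894)) = 12

bits = ceil(log2(2894)) = ceil(11.4988) = 12 bits


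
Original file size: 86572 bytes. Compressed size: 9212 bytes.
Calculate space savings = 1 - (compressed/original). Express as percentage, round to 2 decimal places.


ratio = compressed/original = 9212/86572 = 0.106409
savings = 1 - ratio = 1 - 0.106409 = 0.893591
as a percentage: 0.893591 * 100 = 89.36%

Space savings = 1 - 9212/86572 = 89.36%


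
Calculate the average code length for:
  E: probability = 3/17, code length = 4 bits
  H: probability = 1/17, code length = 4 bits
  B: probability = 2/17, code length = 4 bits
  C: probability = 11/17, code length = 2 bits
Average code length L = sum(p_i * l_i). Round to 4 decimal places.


Weighted contributions p_i * l_i:
  E: (3/17) * 4 = 12/17
  H: (1/17) * 4 = 4/17
  B: (2/17) * 4 = 8/17
  C: (11/17) * 2 = 22/17
Sum = (12 + 4 + 8 + 22)/17 = 46/17

L = 46/17 = 2.7059 bits/symbol


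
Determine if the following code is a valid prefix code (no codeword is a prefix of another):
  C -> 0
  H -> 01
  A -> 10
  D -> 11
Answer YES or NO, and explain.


Checking each pair (does one codeword prefix another?):
  C='0' vs H='01': prefix -- VIOLATION

NO -- this is NOT a valid prefix code. C (0) is a prefix of H (01).


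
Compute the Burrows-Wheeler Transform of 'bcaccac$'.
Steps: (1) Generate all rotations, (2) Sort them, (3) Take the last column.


Rotations (sorted):
  0: $bcaccac -> last char: c
  1: ac$bcacc -> last char: c
  2: accac$bc -> last char: c
  3: bcaccac$ -> last char: $
  4: c$bcacca -> last char: a
  5: cac$bcac -> last char: c
  6: caccac$b -> last char: b
  7: ccac$bca -> last char: a


BWT = ccc$acba


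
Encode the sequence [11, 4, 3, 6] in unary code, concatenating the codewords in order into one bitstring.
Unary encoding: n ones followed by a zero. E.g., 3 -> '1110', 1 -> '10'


Encode each number as n ones followed by a terminating 0:
  11 -> 111111111110 (12 bits)
  4 -> 11110 (5 bits)
  3 -> 1110 (4 bits)
  6 -> 1111110 (7 bits)
Total length = 12 + 5 + 4 + 7 = 28 bits.

Unary([11, 4, 3, 6]) = 1111111111101111011101111110 (28 bits)


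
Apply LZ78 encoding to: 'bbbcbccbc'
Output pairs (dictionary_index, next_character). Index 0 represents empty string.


LZ78 encoding steps:
Dictionary: {0: ''}
Step 1: w='' (idx 0), next='b' -> output (0, 'b'), add 'b' as idx 1
Step 2: w='b' (idx 1), next='b' -> output (1, 'b'), add 'bb' as idx 2
Step 3: w='' (idx 0), next='c' -> output (0, 'c'), add 'c' as idx 3
Step 4: w='b' (idx 1), next='c' -> output (1, 'c'), add 'bc' as idx 4
Step 5: w='c' (idx 3), next='b' -> output (3, 'b'), add 'cb' as idx 5
Step 6: w='c' (idx 3), end of input -> output (3, '')


Encoded: [(0, 'b'), (1, 'b'), (0, 'c'), (1, 'c'), (3, 'b'), (3, '')]


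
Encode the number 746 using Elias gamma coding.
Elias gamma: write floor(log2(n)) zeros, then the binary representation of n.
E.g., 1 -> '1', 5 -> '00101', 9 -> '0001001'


num_bits = floor(log2(746)) + 1 = 10
leading_zeros = num_bits - 1 = 9
binary(746) = 1011101010

Elias gamma(746) = '000000000' + '1011101010' = 0000000001011101010 (19 bits)


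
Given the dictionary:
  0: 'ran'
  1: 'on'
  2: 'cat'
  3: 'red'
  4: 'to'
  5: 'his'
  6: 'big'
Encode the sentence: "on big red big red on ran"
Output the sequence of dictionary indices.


Look up each word in the dictionary:
  'on' -> 1
  'big' -> 6
  'red' -> 3
  'big' -> 6
  'red' -> 3
  'on' -> 1
  'ran' -> 0

Encoded: [1, 6, 3, 6, 3, 1, 0]


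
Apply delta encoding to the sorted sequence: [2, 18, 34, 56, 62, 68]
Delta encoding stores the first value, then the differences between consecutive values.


First value: 2
Deltas:
  18 - 2 = 16
  34 - 18 = 16
  56 - 34 = 22
  62 - 56 = 6
  68 - 62 = 6


Delta encoded: [2, 16, 16, 22, 6, 6]


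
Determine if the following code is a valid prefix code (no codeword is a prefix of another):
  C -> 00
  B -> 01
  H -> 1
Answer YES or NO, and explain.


Checking each pair (does one codeword prefix another?):
  C='00' vs B='01': no prefix
  C='00' vs H='1': no prefix
  B='01' vs C='00': no prefix
  B='01' vs H='1': no prefix
  H='1' vs C='00': no prefix
  H='1' vs B='01': no prefix
No violation found over all pairs.

YES -- this is a valid prefix code. No codeword is a prefix of any other codeword.


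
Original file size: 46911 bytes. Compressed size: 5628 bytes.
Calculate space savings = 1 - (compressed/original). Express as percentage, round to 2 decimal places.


ratio = compressed/original = 5628/46911 = 0.119972
savings = 1 - ratio = 1 - 0.119972 = 0.880028
as a percentage: 0.880028 * 100 = 88.0%

Space savings = 1 - 5628/46911 = 88.0%


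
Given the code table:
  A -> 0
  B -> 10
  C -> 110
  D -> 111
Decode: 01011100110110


Decoding:
0 -> A
10 -> B
111 -> D
0 -> A
0 -> A
110 -> C
110 -> C


Result: ABDAACC


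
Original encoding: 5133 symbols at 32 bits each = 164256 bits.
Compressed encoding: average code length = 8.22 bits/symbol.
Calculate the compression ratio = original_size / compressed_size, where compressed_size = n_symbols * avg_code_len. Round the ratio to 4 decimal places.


original_size = n_symbols * orig_bits = 5133 * 32 = 164256 bits
compressed_size = n_symbols * avg_code_len = 5133 * 8.22 = 42193.26 bits
ratio = original_size / compressed_size = 164256 / 42193.26 = 3.8929

Compression ratio = 3.8929


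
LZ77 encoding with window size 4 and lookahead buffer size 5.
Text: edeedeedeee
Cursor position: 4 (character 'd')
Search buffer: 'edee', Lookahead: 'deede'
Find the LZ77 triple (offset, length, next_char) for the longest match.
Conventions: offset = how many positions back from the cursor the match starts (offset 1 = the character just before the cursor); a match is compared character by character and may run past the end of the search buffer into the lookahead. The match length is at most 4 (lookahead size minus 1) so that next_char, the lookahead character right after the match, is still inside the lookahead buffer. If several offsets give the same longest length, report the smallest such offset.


Try each offset into the search buffer:
  offset=1 (pos 3, char 'e'): match length 0
  offset=2 (pos 2, char 'e'): match length 0
  offset=3 (pos 1, char 'd'): match length 4
  offset=4 (pos 0, char 'e'): match length 0
Longest match has length 4 at offset 3.
next_char = character at position 4 + 4 = 8 -> 'e'

Best match: offset=3, length=4 (matching 'deed' starting at position 1)
LZ77 triple: (3, 4, 'e')


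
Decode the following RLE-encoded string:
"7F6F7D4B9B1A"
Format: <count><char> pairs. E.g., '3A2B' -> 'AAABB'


Expanding each <count><char> pair:
  7F -> 'FFFFFFF'
  6F -> 'FFFFFF'
  7D -> 'DDDDDDD'
  4B -> 'BBBB'
  9B -> 'BBBBBBBBB'
  1A -> 'A'

Decoded = FFFFFFFFFFFFFDDDDDDDBBBBBBBBBBBBBA


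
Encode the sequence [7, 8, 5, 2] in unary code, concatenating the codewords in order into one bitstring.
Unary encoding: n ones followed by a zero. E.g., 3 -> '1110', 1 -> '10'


Encode each number as n ones followed by a terminating 0:
  7 -> 11111110 (8 bits)
  8 -> 111111110 (9 bits)
  5 -> 111110 (6 bits)
  2 -> 110 (3 bits)
Total length = 8 + 9 + 6 + 3 = 26 bits.

Unary([7, 8, 5, 2]) = 11111110111111110111110110 (26 bits)


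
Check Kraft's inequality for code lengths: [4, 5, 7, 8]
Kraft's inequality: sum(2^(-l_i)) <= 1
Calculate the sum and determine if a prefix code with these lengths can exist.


Sum = 2^(-4) + 2^(-5) + 2^(-7) + 2^(-8)
    = 0.0625 + 0.03125 + 0.0078125 + 0.00390625
    = 27/256 = 0.10546875
Since 0.10546875 <= 1, Kraft's inequality IS satisfied.
A prefix code with these lengths CAN exist.

Kraft sum = 0.10546875. Satisfied.


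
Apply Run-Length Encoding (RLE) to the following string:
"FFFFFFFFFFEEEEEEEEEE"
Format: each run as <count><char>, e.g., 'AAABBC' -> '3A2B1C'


Scanning runs left to right:
  i=0: run of 'F' x 10 -> '10F'
  i=10: run of 'E' x 10 -> '10E'

RLE = 10F10E


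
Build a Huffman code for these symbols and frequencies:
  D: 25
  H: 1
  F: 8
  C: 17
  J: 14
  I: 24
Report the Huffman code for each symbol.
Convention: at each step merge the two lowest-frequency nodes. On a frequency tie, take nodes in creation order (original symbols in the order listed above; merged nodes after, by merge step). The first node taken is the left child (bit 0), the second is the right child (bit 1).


Huffman tree construction:
Step 1: Merge H(1) + F(8) = 9
Step 2: Merge (H+F)(9) + J(14) = 23
Step 3: Merge C(17) + ((H+F)+J)(23) = 40
Step 4: Merge I(24) + D(25) = 49
Step 5: Merge (C+((H+F)+J))(40) + (I+D)(49) = 89
Read each symbol's code off the tree from the root (left child = 0, right child = 1).

Codes:
  D: 11 (length 2)
  H: 0100 (length 4)
  F: 0101 (length 4)
  C: 00 (length 2)
  J: 011 (length 3)
  I: 10 (length 2)
Average code length: 210/89 = 2.3596 bits/symbol


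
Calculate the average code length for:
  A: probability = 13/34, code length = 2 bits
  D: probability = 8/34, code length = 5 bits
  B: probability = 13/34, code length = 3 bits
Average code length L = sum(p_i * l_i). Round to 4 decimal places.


Weighted contributions p_i * l_i:
  A: (13/34) * 2 = 26/34
  D: (8/34) * 5 = 40/34
  B: (13/34) * 3 = 39/34
Sum = (26 + 40 + 39)/34 = 105/34

L = 105/34 = 3.0882 bits/symbol


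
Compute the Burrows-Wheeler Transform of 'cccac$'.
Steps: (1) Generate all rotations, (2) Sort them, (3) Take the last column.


Rotations (sorted):
  0: $cccac -> last char: c
  1: ac$ccc -> last char: c
  2: c$ccca -> last char: a
  3: cac$cc -> last char: c
  4: ccac$c -> last char: c
  5: cccac$ -> last char: $


BWT = ccacc$


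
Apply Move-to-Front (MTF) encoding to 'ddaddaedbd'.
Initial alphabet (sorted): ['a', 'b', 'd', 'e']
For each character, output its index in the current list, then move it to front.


MTF encoding:
'd': index 2 in ['a', 'b', 'd', 'e'] -> ['d', 'a', 'b', 'e']
'd': index 0 in ['d', 'a', 'b', 'e'] -> ['d', 'a', 'b', 'e']
'a': index 1 in ['d', 'a', 'b', 'e'] -> ['a', 'd', 'b', 'e']
'd': index 1 in ['a', 'd', 'b', 'e'] -> ['d', 'a', 'b', 'e']
'd': index 0 in ['d', 'a', 'b', 'e'] -> ['d', 'a', 'b', 'e']
'a': index 1 in ['d', 'a', 'b', 'e'] -> ['a', 'd', 'b', 'e']
'e': index 3 in ['a', 'd', 'b', 'e'] -> ['e', 'a', 'd', 'b']
'd': index 2 in ['e', 'a', 'd', 'b'] -> ['d', 'e', 'a', 'b']
'b': index 3 in ['d', 'e', 'a', 'b'] -> ['b', 'd', 'e', 'a']
'd': index 1 in ['b', 'd', 'e', 'a'] -> ['d', 'b', 'e', 'a']


Output: [2, 0, 1, 1, 0, 1, 3, 2, 3, 1]


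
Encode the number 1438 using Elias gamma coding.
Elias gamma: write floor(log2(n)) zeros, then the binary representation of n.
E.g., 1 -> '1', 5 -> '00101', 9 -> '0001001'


num_bits = floor(log2(1438)) + 1 = 11
leading_zeros = num_bits - 1 = 10
binary(1438) = 10110011110

Elias gamma(1438) = '0000000000' + '10110011110' = 000000000010110011110 (21 bits)


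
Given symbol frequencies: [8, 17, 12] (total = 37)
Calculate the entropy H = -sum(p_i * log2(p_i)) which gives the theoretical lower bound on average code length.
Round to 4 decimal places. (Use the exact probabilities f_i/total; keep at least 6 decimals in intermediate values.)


Per-symbol terms -p_i * log2(p_i) with p_i = f_i/37:
  p = 8/37 = 0.216216: log2(p) = -2.209453, -p*log2(p) = 0.477720
  p = 17/37 = 0.459459: log2(p) = -1.121991, -p*log2(p) = 0.515509
  p = 12/37 = 0.324324: log2(p) = -1.624491, -p*log2(p) = 0.526862
H = 0.477720 + 0.515509 + 0.526862 = 1.520091

H = 1.5201 bits/symbol


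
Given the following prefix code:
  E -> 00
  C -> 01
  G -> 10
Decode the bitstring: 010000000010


Decoding step by step:
Bits 01 -> C
Bits 00 -> E
Bits 00 -> E
Bits 00 -> E
Bits 00 -> E
Bits 10 -> G


Decoded message: CEEEEG


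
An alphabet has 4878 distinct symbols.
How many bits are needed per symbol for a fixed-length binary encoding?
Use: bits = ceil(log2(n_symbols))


log2(4878) = 12.2521
Bracket: 2^12 = 4096 < 4878 <= 2^13 = 8192
So ceil(log2(4878)) = 13

bits = ceil(log2(4878)) = ceil(12.2521) = 13 bits


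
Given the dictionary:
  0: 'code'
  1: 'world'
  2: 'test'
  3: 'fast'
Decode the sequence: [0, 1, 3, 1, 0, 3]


Look up each index in the dictionary:
  0 -> 'code'
  1 -> 'world'
  3 -> 'fast'
  1 -> 'world'
  0 -> 'code'
  3 -> 'fast'

Decoded: "code world fast world code fast"


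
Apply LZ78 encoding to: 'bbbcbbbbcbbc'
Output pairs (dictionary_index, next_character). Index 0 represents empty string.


LZ78 encoding steps:
Dictionary: {0: ''}
Step 1: w='' (idx 0), next='b' -> output (0, 'b'), add 'b' as idx 1
Step 2: w='b' (idx 1), next='b' -> output (1, 'b'), add 'bb' as idx 2
Step 3: w='' (idx 0), next='c' -> output (0, 'c'), add 'c' as idx 3
Step 4: w='bb' (idx 2), next='b' -> output (2, 'b'), add 'bbb' as idx 4
Step 5: w='b' (idx 1), next='c' -> output (1, 'c'), add 'bc' as idx 5
Step 6: w='bb' (idx 2), next='c' -> output (2, 'c'), add 'bbc' as idx 6


Encoded: [(0, 'b'), (1, 'b'), (0, 'c'), (2, 'b'), (1, 'c'), (2, 'c')]


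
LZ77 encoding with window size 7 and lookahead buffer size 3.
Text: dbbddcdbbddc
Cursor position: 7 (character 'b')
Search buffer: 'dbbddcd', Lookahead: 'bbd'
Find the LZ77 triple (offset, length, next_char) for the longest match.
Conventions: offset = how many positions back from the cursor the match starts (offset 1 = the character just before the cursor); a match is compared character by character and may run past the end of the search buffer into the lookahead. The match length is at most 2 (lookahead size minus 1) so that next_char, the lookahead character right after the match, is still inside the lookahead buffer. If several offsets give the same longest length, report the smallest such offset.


Try each offset into the search buffer:
  offset=1 (pos 6, char 'd'): match length 0
  offset=2 (pos 5, char 'c'): match length 0
  offset=3 (pos 4, char 'd'): match length 0
  offset=4 (pos 3, char 'd'): match length 0
  offset=5 (pos 2, char 'b'): match length 1
  offset=6 (pos 1, char 'b'): match length 2
  offset=7 (pos 0, char 'd'): match length 0
Longest match has length 2 at offset 6.
next_char = character at position 7 + 2 = 9 -> 'd'

Best match: offset=6, length=2 (matching 'bb' starting at position 1)
LZ77 triple: (6, 2, 'd')


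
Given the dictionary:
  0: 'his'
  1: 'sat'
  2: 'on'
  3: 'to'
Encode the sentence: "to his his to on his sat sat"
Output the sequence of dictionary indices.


Look up each word in the dictionary:
  'to' -> 3
  'his' -> 0
  'his' -> 0
  'to' -> 3
  'on' -> 2
  'his' -> 0
  'sat' -> 1
  'sat' -> 1

Encoded: [3, 0, 0, 3, 2, 0, 1, 1]


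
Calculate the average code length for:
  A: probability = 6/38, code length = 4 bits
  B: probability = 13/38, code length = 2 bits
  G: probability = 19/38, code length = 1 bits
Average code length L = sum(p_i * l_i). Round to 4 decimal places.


Weighted contributions p_i * l_i:
  A: (6/38) * 4 = 24/38
  B: (13/38) * 2 = 26/38
  G: (19/38) * 1 = 19/38
Sum = (24 + 26 + 19)/38 = 69/38

L = 69/38 = 1.8158 bits/symbol


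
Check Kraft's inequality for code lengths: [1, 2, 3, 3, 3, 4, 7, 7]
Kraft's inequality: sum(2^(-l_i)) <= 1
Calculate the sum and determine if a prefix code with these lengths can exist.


Sum = 2^(-1) + 2^(-2) + 2^(-3) + 2^(-3) + 2^(-3) + 2^(-4) + 2^(-7) + 2^(-7)
    = 0.5 + 0.25 + 0.125 + 0.125 + 0.125 + 0.0625 + 0.0078125 + 0.0078125
    = 154/128 = 1.203125
Since 1.203125 > 1, Kraft's inequality is NOT satisfied.
A prefix code with these lengths CANNOT exist.

Kraft sum = 1.203125. Not satisfied.


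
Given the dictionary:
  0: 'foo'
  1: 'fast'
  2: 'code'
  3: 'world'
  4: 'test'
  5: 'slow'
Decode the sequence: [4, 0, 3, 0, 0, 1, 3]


Look up each index in the dictionary:
  4 -> 'test'
  0 -> 'foo'
  3 -> 'world'
  0 -> 'foo'
  0 -> 'foo'
  1 -> 'fast'
  3 -> 'world'

Decoded: "test foo world foo foo fast world"


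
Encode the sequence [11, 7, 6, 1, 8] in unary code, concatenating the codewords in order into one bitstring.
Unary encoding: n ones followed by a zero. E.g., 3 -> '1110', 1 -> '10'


Encode each number as n ones followed by a terminating 0:
  11 -> 111111111110 (12 bits)
  7 -> 11111110 (8 bits)
  6 -> 1111110 (7 bits)
  1 -> 10 (2 bits)
  8 -> 111111110 (9 bits)
Total length = 12 + 8 + 7 + 2 + 9 = 38 bits.

Unary([11, 7, 6, 1, 8]) = 11111111111011111110111111010111111110 (38 bits)


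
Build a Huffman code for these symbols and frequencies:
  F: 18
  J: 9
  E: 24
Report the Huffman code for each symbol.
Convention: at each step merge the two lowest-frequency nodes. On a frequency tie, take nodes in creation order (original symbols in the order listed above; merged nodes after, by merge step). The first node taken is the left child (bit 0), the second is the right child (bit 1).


Huffman tree construction:
Step 1: Merge J(9) + F(18) = 27
Step 2: Merge E(24) + (J+F)(27) = 51
Read each symbol's code off the tree from the root (left child = 0, right child = 1).

Codes:
  F: 11 (length 2)
  J: 10 (length 2)
  E: 0 (length 1)
Average code length: 78/51 = 1.5294 bits/symbol


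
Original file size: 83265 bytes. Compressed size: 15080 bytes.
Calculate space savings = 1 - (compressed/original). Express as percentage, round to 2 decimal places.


ratio = compressed/original = 15080/83265 = 0.181109
savings = 1 - ratio = 1 - 0.181109 = 0.818891
as a percentage: 0.818891 * 100 = 81.89%

Space savings = 1 - 15080/83265 = 81.89%


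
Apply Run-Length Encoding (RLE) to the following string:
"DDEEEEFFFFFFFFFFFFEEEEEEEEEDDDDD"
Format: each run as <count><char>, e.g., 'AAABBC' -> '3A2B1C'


Scanning runs left to right:
  i=0: run of 'D' x 2 -> '2D'
  i=2: run of 'E' x 4 -> '4E'
  i=6: run of 'F' x 12 -> '12F'
  i=18: run of 'E' x 9 -> '9E'
  i=27: run of 'D' x 5 -> '5D'

RLE = 2D4E12F9E5D


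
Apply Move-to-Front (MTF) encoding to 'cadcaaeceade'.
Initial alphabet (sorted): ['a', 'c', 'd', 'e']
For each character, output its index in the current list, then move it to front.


MTF encoding:
'c': index 1 in ['a', 'c', 'd', 'e'] -> ['c', 'a', 'd', 'e']
'a': index 1 in ['c', 'a', 'd', 'e'] -> ['a', 'c', 'd', 'e']
'd': index 2 in ['a', 'c', 'd', 'e'] -> ['d', 'a', 'c', 'e']
'c': index 2 in ['d', 'a', 'c', 'e'] -> ['c', 'd', 'a', 'e']
'a': index 2 in ['c', 'd', 'a', 'e'] -> ['a', 'c', 'd', 'e']
'a': index 0 in ['a', 'c', 'd', 'e'] -> ['a', 'c', 'd', 'e']
'e': index 3 in ['a', 'c', 'd', 'e'] -> ['e', 'a', 'c', 'd']
'c': index 2 in ['e', 'a', 'c', 'd'] -> ['c', 'e', 'a', 'd']
'e': index 1 in ['c', 'e', 'a', 'd'] -> ['e', 'c', 'a', 'd']
'a': index 2 in ['e', 'c', 'a', 'd'] -> ['a', 'e', 'c', 'd']
'd': index 3 in ['a', 'e', 'c', 'd'] -> ['d', 'a', 'e', 'c']
'e': index 2 in ['d', 'a', 'e', 'c'] -> ['e', 'd', 'a', 'c']


Output: [1, 1, 2, 2, 2, 0, 3, 2, 1, 2, 3, 2]


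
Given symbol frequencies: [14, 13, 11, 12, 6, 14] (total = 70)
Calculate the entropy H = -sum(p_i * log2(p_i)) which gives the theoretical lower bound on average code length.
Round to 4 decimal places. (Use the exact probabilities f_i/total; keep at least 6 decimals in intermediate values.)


Per-symbol terms -p_i * log2(p_i) with p_i = f_i/70:
  p = 14/70 = 0.200000: log2(p) = -2.321928, -p*log2(p) = 0.464386
  p = 13/70 = 0.185714: log2(p) = -2.428843, -p*log2(p) = 0.451071
  p = 11/70 = 0.157143: log2(p) = -2.669851, -p*log2(p) = 0.419548
  p = 12/70 = 0.171429: log2(p) = -2.544321, -p*log2(p) = 0.436169
  p = 6/70 = 0.085714: log2(p) = -3.544321, -p*log2(p) = 0.303799
  p = 14/70 = 0.200000: log2(p) = -2.321928, -p*log2(p) = 0.464386
H = 0.464386 + 0.451071 + 0.419548 + 0.436169 + 0.303799 + 0.464386 = 2.539359

H = 2.5394 bits/symbol


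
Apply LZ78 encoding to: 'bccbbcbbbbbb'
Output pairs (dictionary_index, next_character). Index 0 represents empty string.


LZ78 encoding steps:
Dictionary: {0: ''}
Step 1: w='' (idx 0), next='b' -> output (0, 'b'), add 'b' as idx 1
Step 2: w='' (idx 0), next='c' -> output (0, 'c'), add 'c' as idx 2
Step 3: w='c' (idx 2), next='b' -> output (2, 'b'), add 'cb' as idx 3
Step 4: w='b' (idx 1), next='c' -> output (1, 'c'), add 'bc' as idx 4
Step 5: w='b' (idx 1), next='b' -> output (1, 'b'), add 'bb' as idx 5
Step 6: w='bb' (idx 5), next='b' -> output (5, 'b'), add 'bbb' as idx 6
Step 7: w='b' (idx 1), end of input -> output (1, '')


Encoded: [(0, 'b'), (0, 'c'), (2, 'b'), (1, 'c'), (1, 'b'), (5, 'b'), (1, '')]


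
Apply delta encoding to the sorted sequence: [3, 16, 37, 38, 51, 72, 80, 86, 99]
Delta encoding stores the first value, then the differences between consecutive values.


First value: 3
Deltas:
  16 - 3 = 13
  37 - 16 = 21
  38 - 37 = 1
  51 - 38 = 13
  72 - 51 = 21
  80 - 72 = 8
  86 - 80 = 6
  99 - 86 = 13


Delta encoded: [3, 13, 21, 1, 13, 21, 8, 6, 13]


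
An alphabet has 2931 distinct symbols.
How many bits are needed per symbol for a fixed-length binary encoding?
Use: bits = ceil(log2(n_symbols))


log2(2931) = 11.5172
Bracket: 2^11 = 2048 < 2931 <= 2^12 = 4096
So ceil(log2(2931)) = 12

bits = ceil(log2(2931)) = ceil(11.5172) = 12 bits


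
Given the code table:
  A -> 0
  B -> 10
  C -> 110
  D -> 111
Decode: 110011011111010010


Decoding:
110 -> C
0 -> A
110 -> C
111 -> D
110 -> C
10 -> B
0 -> A
10 -> B


Result: CACDCBAB


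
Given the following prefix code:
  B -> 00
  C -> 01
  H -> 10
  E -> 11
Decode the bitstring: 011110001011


Decoding step by step:
Bits 01 -> C
Bits 11 -> E
Bits 10 -> H
Bits 00 -> B
Bits 10 -> H
Bits 11 -> E


Decoded message: CEHBHE


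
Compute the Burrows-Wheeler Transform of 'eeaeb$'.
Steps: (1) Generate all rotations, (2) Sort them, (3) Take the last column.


Rotations (sorted):
  0: $eeaeb -> last char: b
  1: aeb$ee -> last char: e
  2: b$eeae -> last char: e
  3: eaeb$e -> last char: e
  4: eb$eea -> last char: a
  5: eeaeb$ -> last char: $


BWT = beeea$


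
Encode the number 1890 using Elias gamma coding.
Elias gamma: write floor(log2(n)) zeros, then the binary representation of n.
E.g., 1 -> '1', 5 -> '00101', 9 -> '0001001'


num_bits = floor(log2(1890)) + 1 = 11
leading_zeros = num_bits - 1 = 10
binary(1890) = 11101100010

Elias gamma(1890) = '0000000000' + '11101100010' = 000000000011101100010 (21 bits)


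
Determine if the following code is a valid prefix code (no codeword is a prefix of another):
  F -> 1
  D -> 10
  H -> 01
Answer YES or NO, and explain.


Checking each pair (does one codeword prefix another?):
  F='1' vs D='10': prefix -- VIOLATION

NO -- this is NOT a valid prefix code. F (1) is a prefix of D (10).


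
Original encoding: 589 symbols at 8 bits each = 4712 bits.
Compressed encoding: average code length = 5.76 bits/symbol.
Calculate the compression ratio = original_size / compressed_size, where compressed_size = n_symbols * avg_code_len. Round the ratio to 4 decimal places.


original_size = n_symbols * orig_bits = 589 * 8 = 4712 bits
compressed_size = n_symbols * avg_code_len = 589 * 5.76 = 3392.64 bits
ratio = original_size / compressed_size = 4712 / 3392.64 = 1.3889

Compression ratio = 1.3889


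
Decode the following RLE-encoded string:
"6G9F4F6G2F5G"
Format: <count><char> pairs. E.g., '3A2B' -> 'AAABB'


Expanding each <count><char> pair:
  6G -> 'GGGGGG'
  9F -> 'FFFFFFFFF'
  4F -> 'FFFF'
  6G -> 'GGGGGG'
  2F -> 'FF'
  5G -> 'GGGGG'

Decoded = GGGGGGFFFFFFFFFFFFFGGGGGGFFGGGGG


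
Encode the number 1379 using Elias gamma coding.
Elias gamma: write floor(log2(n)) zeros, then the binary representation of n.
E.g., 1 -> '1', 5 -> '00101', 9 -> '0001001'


num_bits = floor(log2(1379)) + 1 = 11
leading_zeros = num_bits - 1 = 10
binary(1379) = 10101100011

Elias gamma(1379) = '0000000000' + '10101100011' = 000000000010101100011 (21 bits)


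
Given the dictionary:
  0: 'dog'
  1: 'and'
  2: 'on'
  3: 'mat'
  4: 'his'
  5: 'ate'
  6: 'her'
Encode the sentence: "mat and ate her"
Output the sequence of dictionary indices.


Look up each word in the dictionary:
  'mat' -> 3
  'and' -> 1
  'ate' -> 5
  'her' -> 6

Encoded: [3, 1, 5, 6]


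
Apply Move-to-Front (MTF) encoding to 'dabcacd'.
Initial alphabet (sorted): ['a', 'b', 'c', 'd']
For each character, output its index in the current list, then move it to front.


MTF encoding:
'd': index 3 in ['a', 'b', 'c', 'd'] -> ['d', 'a', 'b', 'c']
'a': index 1 in ['d', 'a', 'b', 'c'] -> ['a', 'd', 'b', 'c']
'b': index 2 in ['a', 'd', 'b', 'c'] -> ['b', 'a', 'd', 'c']
'c': index 3 in ['b', 'a', 'd', 'c'] -> ['c', 'b', 'a', 'd']
'a': index 2 in ['c', 'b', 'a', 'd'] -> ['a', 'c', 'b', 'd']
'c': index 1 in ['a', 'c', 'b', 'd'] -> ['c', 'a', 'b', 'd']
'd': index 3 in ['c', 'a', 'b', 'd'] -> ['d', 'c', 'a', 'b']


Output: [3, 1, 2, 3, 2, 1, 3]
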